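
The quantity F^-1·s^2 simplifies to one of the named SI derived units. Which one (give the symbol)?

H

F = C/V (capacitance = charge per voltage),
    = A·s/(kg·m²·s⁻³·A⁻¹) (substituting C and V),
    = kg⁻¹·m⁻²·s⁴·A².
So F⁻¹ = kg·m²·s⁻⁴·A⁻².
Combining: F⁻¹·s² = (kg·m²·s⁻⁴·A⁻²) · s² = kg·m²·s⁻²·A⁻².
kg·m²·s⁻²·A⁻² is the base-SI form of the henry.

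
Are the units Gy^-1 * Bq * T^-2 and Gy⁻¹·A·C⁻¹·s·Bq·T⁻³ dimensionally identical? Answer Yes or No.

Left side:
  Gy = J/kg (absorbed dose = energy per mass),
      = m²·s⁻².
  So Gy⁻¹ = m⁻²·s².
  Bq = 1/s = s⁻¹ (activity is decays per second).
  T = Wb/m² (flux density = flux per area),
      = kg·s⁻²·A⁻¹.
  So T⁻² = kg⁻²·s⁴·A².
  Combining: Gy⁻¹·Bq·T⁻² = (m⁻²·s²) · s⁻¹ · (kg⁻²·s⁴·A²) = kg⁻²·m⁻²·s⁵·A².
Right side:
  Gy = J/kg (absorbed dose = energy per mass),
      = m²·s⁻².
  So Gy⁻¹ = m⁻²·s².
  C = A·s = s·A (charge = current × time).
  So C⁻¹ = s⁻¹·A⁻¹.
  Bq = 1/s = s⁻¹ (activity is decays per second).
  T = Wb/m² (flux density = flux per area),
      = kg·s⁻²·A⁻¹.
  So T⁻³ = kg⁻³·s⁶·A³.
  Combining: Gy⁻¹·A·C⁻¹·s·Bq·T⁻³ = (m⁻²·s²) · A · (s⁻¹·A⁻¹) · s · s⁻¹ · (kg⁻³·s⁶·A³) = kg⁻³·m⁻²·s⁷·A³.
Left is kg⁻²·m⁻²·s⁵·A²; right is kg⁻³·m⁻²·s⁷·A³ — different.

No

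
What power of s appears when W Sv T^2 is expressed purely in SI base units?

W = J/s (power = energy per time),
    = kg·m²·s⁻³.
Sv = J/kg (equivalent dose = energy per mass),
    = m²·s⁻².
T = Wb/m² (flux density = flux per area),
    = kg·s⁻²·A⁻¹.
So T² = kg²·s⁻⁴·A⁻².
Combining: W·Sv·T² = (kg·m²·s⁻³) · (m²·s⁻²) · (kg²·s⁻⁴·A⁻²) = kg³·m⁴·s⁻⁹·A⁻².
The exponent of s is -9.

-9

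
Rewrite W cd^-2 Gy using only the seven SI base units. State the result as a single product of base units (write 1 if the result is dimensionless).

W = J/s (power = energy per time),
    = kg·m²·s⁻³.
Gy = J/kg (absorbed dose = energy per mass),
    = m²·s⁻².
Combining: W·cd⁻²·Gy = (kg·m²·s⁻³) · cd⁻² · (m²·s⁻²) = kg·m⁴·s⁻⁵·cd⁻².

kg·m⁴·s⁻⁵·cd⁻²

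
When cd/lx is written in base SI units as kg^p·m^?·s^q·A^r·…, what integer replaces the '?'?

2

lx = m⁻²·cd.
So lx⁻¹ = m²·cd⁻¹.
Combining: cd·lx⁻¹ = cd · (m²·cd⁻¹) = m².
The exponent of m is 2.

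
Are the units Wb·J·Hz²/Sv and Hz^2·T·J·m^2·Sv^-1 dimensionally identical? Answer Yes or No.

Yes

Left side:
  Sv = J/kg (equivalent dose = energy per mass),
      = m²·s⁻².
  So Sv⁻¹ = m⁻²·s².
  Wb = V·s (flux: a volt is a weber per second),
      = kg·m²·s⁻²·A⁻¹.
  J = N·m (work = force × distance),
      = kg·m²·s⁻².
  Hz = 1/s = s⁻¹ (frequency is cycles per second).
  So Hz² = s⁻².
  Combining: Sv⁻¹·Wb·J·Hz² = (m⁻²·s²) · (kg·m²·s⁻²·A⁻¹) · (kg·m²·s⁻²) · s⁻² = kg²·m²·s⁻⁴·A⁻¹.
Right side:
  Hz = s⁻¹.
  So Hz² = s⁻².
  T = kg·s⁻²·A⁻¹.
  J = kg·m²·s⁻².
  Sv = m²·s⁻².
  So Sv⁻¹ = m⁻²·s².
  Combining: Hz²·T·J·m²·Sv⁻¹ = s⁻² · (kg·s⁻²·A⁻¹) · (kg·m²·s⁻²) · m² · (m⁻²·s²) = kg²·m²·s⁻⁴·A⁻¹.
Both reduce to kg²·m²·s⁻⁴·A⁻¹.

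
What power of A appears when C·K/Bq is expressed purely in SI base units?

1

C = A·s = s·A (charge = current × time).
Bq = 1/s = s⁻¹ (activity is decays per second).
So Bq⁻¹ = s.
Combining: C·Bq⁻¹·K = (s·A) · s · K = s²·A·K.
The exponent of A is 1.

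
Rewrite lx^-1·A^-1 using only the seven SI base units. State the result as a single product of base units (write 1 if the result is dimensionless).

m²·A⁻¹·cd⁻¹

lx = lm/m² (illuminance = luminous flux per area),
    = m⁻²·cd.
So lx⁻¹ = m²·cd⁻¹.
Combining: lx⁻¹·A⁻¹ = (m²·cd⁻¹) · A⁻¹ = m²·A⁻¹·cd⁻¹.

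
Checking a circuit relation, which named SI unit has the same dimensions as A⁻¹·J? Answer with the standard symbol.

Wb

J = N·m (work = force × distance),
    = kg·m²·s⁻².
Combining: A⁻¹·J = A⁻¹ · (kg·m²·s⁻²) = kg·m²·s⁻²·A⁻¹.
kg·m²·s⁻²·A⁻¹ is the base-SI form of the weber.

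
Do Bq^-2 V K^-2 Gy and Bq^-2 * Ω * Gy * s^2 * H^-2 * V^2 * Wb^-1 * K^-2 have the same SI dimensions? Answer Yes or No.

Left side:
  Bq = 1/s = s⁻¹ (activity is decays per second).
  So Bq⁻² = s².
  V = W/A (potential = power per current),
      = kg·m²·s⁻³·A⁻¹.
  Gy = J/kg (absorbed dose = energy per mass),
      = m²·s⁻².
  Combining: Bq⁻²·V·K⁻²·Gy = s² · (kg·m²·s⁻³·A⁻¹) · K⁻² · (m²·s⁻²) = kg·m⁴·s⁻³·A⁻¹·K⁻².
Right side:
  Bq = 1/s = s⁻¹ (activity is decays per second).
  So Bq⁻² = s².
  Ω = V/A (resistance = voltage per current),
      = kg·m²·s⁻³·A⁻².
  Gy = J/kg (absorbed dose = energy per mass),
      = m²·s⁻².
  H = Wb/A (inductance = flux per current),
      = kg·m²·s⁻²·A⁻².
  So H⁻² = kg⁻²·m⁻⁴·s⁴·A⁴.
  V = W/A (potential = power per current),
      = kg·m²·s⁻³·A⁻¹.
  So V² = kg²·m⁴·s⁻⁶·A⁻².
  Wb = V·s (flux: a volt is a weber per second),
      = kg·m²·s⁻²·A⁻¹.
  So Wb⁻¹ = kg⁻¹·m⁻²·s²·A.
  Combining: Bq⁻²·Ω·Gy·s²·H⁻²·V²·Wb⁻¹·K⁻² = s² · (kg·m²·s⁻³·A⁻²) · (m²·s⁻²) · s² · (kg⁻²·m⁻⁴·s⁴·A⁴) · (kg²·m⁴·s⁻⁶·A⁻²) · (kg⁻¹·m⁻²·s²·A) · K⁻² = m²·s⁻¹·A·K⁻².
Left is kg·m⁴·s⁻³·A⁻¹·K⁻²; right is m²·s⁻¹·A·K⁻² — different.

No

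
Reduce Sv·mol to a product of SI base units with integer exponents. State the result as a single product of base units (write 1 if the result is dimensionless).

Sv = J/kg (equivalent dose = energy per mass),
    = m²·s⁻².
Combining: Sv·mol = (m²·s⁻²) · mol = m²·s⁻²·mol.

m²·s⁻²·mol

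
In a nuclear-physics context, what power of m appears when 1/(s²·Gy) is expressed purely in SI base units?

Gy = J/kg (absorbed dose = energy per mass),
    = m²·s⁻².
So Gy⁻¹ = m⁻²·s².
Combining: s⁻²·Gy⁻¹ = s⁻² · (m⁻²·s²) = m⁻².
The exponent of m is -2.

-2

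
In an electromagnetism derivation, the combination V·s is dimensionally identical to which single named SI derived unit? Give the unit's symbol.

Wb

V = W/A (potential = power per current),
    = kg·m²·s⁻³·A⁻¹.
Combining: V·s = (kg·m²·s⁻³·A⁻¹) · s = kg·m²·s⁻²·A⁻¹.
kg·m²·s⁻²·A⁻¹ is the base-SI form of the weber.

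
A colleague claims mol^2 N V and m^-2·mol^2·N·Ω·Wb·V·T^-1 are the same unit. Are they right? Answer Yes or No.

No

Left side:
  N = kg·m·s⁻².
  V = kg·m²·s⁻³·A⁻¹.
  Combining: mol²·N·V = mol² · (kg·m·s⁻²) · (kg·m²·s⁻³·A⁻¹) = kg²·m³·s⁻⁵·A⁻¹·mol².
Right side:
  N = kg·m/s² = kg·m·s⁻² (force = mass × acceleration).
  Ω = V/A (resistance = voltage per current),
      = kg·m²·s⁻³·A⁻².
  Wb = V·s (flux: a volt is a weber per second),
      = kg·m²·s⁻²·A⁻¹.
  V = W/A (potential = power per current),
      = kg·m²·s⁻³·A⁻¹.
  T = Wb/m² (flux density = flux per area),
      = kg·s⁻²·A⁻¹.
  So T⁻¹ = kg⁻¹·s²·A.
  Combining: m⁻²·mol²·N·Ω·Wb·V·T⁻¹ = m⁻² · mol² · (kg·m·s⁻²) · (kg·m²·s⁻³·A⁻²) · (kg·m²·s⁻²·A⁻¹) · (kg·m²·s⁻³·A⁻¹) · (kg⁻¹·s²·A) = kg³·m⁵·s⁻⁸·A⁻³·mol².
Left is kg²·m³·s⁻⁵·A⁻¹·mol²; right is kg³·m⁵·s⁻⁸·A⁻³·mol² — different.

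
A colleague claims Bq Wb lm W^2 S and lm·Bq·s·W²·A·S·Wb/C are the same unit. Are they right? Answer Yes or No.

Left side:
  Bq = 1/s = s⁻¹ (activity is decays per second).
  Wb = V·s (flux: a volt is a weber per second),
      = kg·m²·s⁻²·A⁻¹.
  lm = cd·sr = cd (luminous flux; sr is dimensionless).
  W = J/s (power = energy per time),
      = kg·m²·s⁻³.
  So W² = kg²·m⁴·s⁻⁶.
  S = 1/Ω (conductance is reciprocal resistance),
      = kg⁻¹·m⁻²·s³·A².
  Combining: Bq·Wb·lm·W²·S = s⁻¹ · (kg·m²·s⁻²·A⁻¹) · cd · (kg²·m⁴·s⁻⁶) · (kg⁻¹·m⁻²·s³·A²) = kg²·m⁴·s⁻⁶·A·cd.
Right side:
  C = s·A.
  So C⁻¹ = s⁻¹·A⁻¹.
  lm = cd.
  Bq = s⁻¹.
  W = kg·m²·s⁻³.
  So W² = kg²·m⁴·s⁻⁶.
  S = kg⁻¹·m⁻²·s³·A².
  Wb = kg·m²·s⁻²·A⁻¹.
  Combining: C⁻¹·lm·Bq·s·W²·A·S·Wb = (s⁻¹·A⁻¹) · cd · s⁻¹ · s · (kg²·m⁴·s⁻⁶) · A · (kg⁻¹·m⁻²·s³·A²) · (kg·m²·s⁻²·A⁻¹) = kg²·m⁴·s⁻⁶·A·cd.
Both reduce to kg²·m⁴·s⁻⁶·A·cd.

Yes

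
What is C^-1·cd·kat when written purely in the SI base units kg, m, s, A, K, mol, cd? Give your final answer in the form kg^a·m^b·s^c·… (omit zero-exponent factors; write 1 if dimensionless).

C = A·s = s·A (charge = current × time).
So C⁻¹ = s⁻¹·A⁻¹.
kat = mol/s = s⁻¹·mol (catalytic activity).
Combining: C⁻¹·cd·kat = (s⁻¹·A⁻¹) · cd · (s⁻¹·mol) = s⁻²·A⁻¹·mol·cd.

s⁻²·A⁻¹·mol·cd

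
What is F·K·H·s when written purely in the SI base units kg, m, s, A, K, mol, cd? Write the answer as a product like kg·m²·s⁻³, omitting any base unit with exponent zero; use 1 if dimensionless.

s³·K

F = C/V (capacitance = charge per voltage),
    = A·s/(kg·m²·s⁻³·A⁻¹) (substituting C and V),
    = kg⁻¹·m⁻²·s⁴·A².
H = Wb/A (inductance = flux per current),
    = kg·m²·s⁻²·A⁻².
Combining: F·K·H·s = (kg⁻¹·m⁻²·s⁴·A²) · K · (kg·m²·s⁻²·A⁻²) · s = s³·K.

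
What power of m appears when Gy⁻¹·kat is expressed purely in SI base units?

Gy = m²·s⁻².
So Gy⁻¹ = m⁻²·s².
kat = s⁻¹·mol.
Combining: Gy⁻¹·kat = (m⁻²·s²) · (s⁻¹·mol) = m⁻²·s·mol.
The exponent of m is -2.

-2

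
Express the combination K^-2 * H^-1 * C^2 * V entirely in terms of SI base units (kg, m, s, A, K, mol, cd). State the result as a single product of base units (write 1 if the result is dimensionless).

s·A³·K⁻²

H = Wb/A (inductance = flux per current),
    = kg·m²·s⁻²·A⁻².
So H⁻¹ = kg⁻¹·m⁻²·s²·A².
C = A·s = s·A (charge = current × time).
So C² = s²·A².
V = W/A (potential = power per current),
    = kg·m²·s⁻³·A⁻¹.
Combining: K⁻²·H⁻¹·C²·V = K⁻² · (kg⁻¹·m⁻²·s²·A²) · (s²·A²) · (kg·m²·s⁻³·A⁻¹) = s·A³·K⁻².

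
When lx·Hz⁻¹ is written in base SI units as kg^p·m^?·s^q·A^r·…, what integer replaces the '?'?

-2

lx = m⁻²·cd.
Hz = s⁻¹.
So Hz⁻¹ = s.
Combining: lx·Hz⁻¹ = (m⁻²·cd) · s = m⁻²·s·cd.
The exponent of m is -2.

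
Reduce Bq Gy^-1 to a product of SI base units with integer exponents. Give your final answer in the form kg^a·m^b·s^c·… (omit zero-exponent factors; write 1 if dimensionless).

Bq = 1/s = s⁻¹ (activity is decays per second).
Gy = J/kg (absorbed dose = energy per mass),
    = m²·s⁻².
So Gy⁻¹ = m⁻²·s².
Combining: Bq·Gy⁻¹ = s⁻¹ · (m⁻²·s²) = m⁻²·s.

m⁻²·s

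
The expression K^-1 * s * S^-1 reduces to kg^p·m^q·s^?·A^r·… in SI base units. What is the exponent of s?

-2

S = 1/Ω (conductance is reciprocal resistance),
    = kg⁻¹·m⁻²·s³·A².
So S⁻¹ = kg·m²·s⁻³·A⁻².
Combining: K⁻¹·s·S⁻¹ = K⁻¹ · s · (kg·m²·s⁻³·A⁻²) = kg·m²·s⁻²·A⁻²·K⁻¹.
The exponent of s is -2.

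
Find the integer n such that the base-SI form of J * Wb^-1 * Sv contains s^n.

-2

J = N·m (work = force × distance),
    = kg·m²·s⁻².
Wb = V·s (flux: a volt is a weber per second),
    = kg·m²·s⁻²·A⁻¹.
So Wb⁻¹ = kg⁻¹·m⁻²·s²·A.
Sv = J/kg (equivalent dose = energy per mass),
    = m²·s⁻².
Combining: J·Wb⁻¹·Sv = (kg·m²·s⁻²) · (kg⁻¹·m⁻²·s²·A) · (m²·s⁻²) = m²·s⁻²·A.
The exponent of s is -2.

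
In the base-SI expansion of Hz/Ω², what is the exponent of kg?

-2

Hz = 1/s = s⁻¹ (frequency is cycles per second).
Ω = V/A (resistance = voltage per current),
    = kg·m²·s⁻³·A⁻².
So Ω⁻² = kg⁻²·m⁻⁴·s⁶·A⁴.
Combining: Hz·Ω⁻² = s⁻¹ · (kg⁻²·m⁻⁴·s⁶·A⁴) = kg⁻²·m⁻⁴·s⁵·A⁴.
The exponent of kg is -2.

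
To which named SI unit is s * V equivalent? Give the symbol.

Wb

V = kg·m²·s⁻³·A⁻¹.
Combining: s·V = s · (kg·m²·s⁻³·A⁻¹) = kg·m²·s⁻²·A⁻¹.
kg·m²·s⁻²·A⁻¹ is the base-SI form of the weber.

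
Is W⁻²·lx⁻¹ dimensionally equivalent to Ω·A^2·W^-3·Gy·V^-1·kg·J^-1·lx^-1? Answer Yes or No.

No

Left side:
  W = J/s (power = energy per time),
      = kg·m²·s⁻³.
  So W⁻² = kg⁻²·m⁻⁴·s⁶.
  lx = lm/m² (illuminance = luminous flux per area),
      = m⁻²·cd.
  So lx⁻¹ = m²·cd⁻¹.
  Combining: W⁻²·lx⁻¹ = (kg⁻²·m⁻⁴·s⁶) · (m²·cd⁻¹) = kg⁻²·m⁻²·s⁶·cd⁻¹.
Right side:
  Ω = kg·m²·s⁻³·A⁻².
  W = kg·m²·s⁻³.
  So W⁻³ = kg⁻³·m⁻⁶·s⁹.
  Gy = m²·s⁻².
  V = kg·m²·s⁻³·A⁻¹.
  So V⁻¹ = kg⁻¹·m⁻²·s³·A.
  J = kg·m²·s⁻².
  So J⁻¹ = kg⁻¹·m⁻²·s².
  lx = m⁻²·cd.
  So lx⁻¹ = m²·cd⁻¹.
  Combining: Ω·A²·W⁻³·Gy·V⁻¹·kg·J⁻¹·lx⁻¹ = (kg·m²·s⁻³·A⁻²) · A² · (kg⁻³·m⁻⁶·s⁹) · (m²·s⁻²) · (kg⁻¹·m⁻²·s³·A) · kg · (kg⁻¹·m⁻²·s²) · (m²·cd⁻¹) = kg⁻³·m⁻⁴·s⁹·A·cd⁻¹.
Left is kg⁻²·m⁻²·s⁶·cd⁻¹; right is kg⁻³·m⁻⁴·s⁹·A·cd⁻¹ — different.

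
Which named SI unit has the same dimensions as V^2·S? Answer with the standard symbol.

W

V = W/A (potential = power per current),
    = kg·m²·s⁻³·A⁻¹.
So V² = kg²·m⁴·s⁻⁶·A⁻².
S = 1/Ω (conductance is reciprocal resistance),
    = kg⁻¹·m⁻²·s³·A².
Combining: V²·S = (kg²·m⁴·s⁻⁶·A⁻²) · (kg⁻¹·m⁻²·s³·A²) = kg·m²·s⁻³.
kg·m²·s⁻³ is the base-SI form of the watt.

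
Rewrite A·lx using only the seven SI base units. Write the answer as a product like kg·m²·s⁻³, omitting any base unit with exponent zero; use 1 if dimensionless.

m⁻²·A·cd

lx = lm/m² (illuminance = luminous flux per area),
    = m⁻²·cd.
Combining: A·lx = A · (m⁻²·cd) = m⁻²·A·cd.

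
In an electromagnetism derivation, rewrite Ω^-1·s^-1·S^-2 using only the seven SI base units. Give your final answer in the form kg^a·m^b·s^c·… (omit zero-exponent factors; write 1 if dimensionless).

Ω = V/A (resistance = voltage per current),
    = kg·m²·s⁻³·A⁻².
So Ω⁻¹ = kg⁻¹·m⁻²·s³·A².
S = 1/Ω (conductance is reciprocal resistance),
    = kg⁻¹·m⁻²·s³·A².
So S⁻² = kg²·m⁴·s⁻⁶·A⁻⁴.
Combining: Ω⁻¹·s⁻¹·S⁻² = (kg⁻¹·m⁻²·s³·A²) · s⁻¹ · (kg²·m⁴·s⁻⁶·A⁻⁴) = kg·m²·s⁻⁴·A⁻².

kg·m²·s⁻⁴·A⁻²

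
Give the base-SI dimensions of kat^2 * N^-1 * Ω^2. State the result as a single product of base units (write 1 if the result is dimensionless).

kat = mol/s = s⁻¹·mol (catalytic activity).
So kat² = s⁻²·mol².
N = kg·m/s² = kg·m·s⁻² (force = mass × acceleration).
So N⁻¹ = kg⁻¹·m⁻¹·s².
Ω = V/A (resistance = voltage per current),
    = kg·m²·s⁻³·A⁻².
So Ω² = kg²·m⁴·s⁻⁶·A⁻⁴.
Combining: kat²·N⁻¹·Ω² = (s⁻²·mol²) · (kg⁻¹·m⁻¹·s²) · (kg²·m⁴·s⁻⁶·A⁻⁴) = kg·m³·s⁻⁶·A⁻⁴·mol².

kg·m³·s⁻⁶·A⁻⁴·mol²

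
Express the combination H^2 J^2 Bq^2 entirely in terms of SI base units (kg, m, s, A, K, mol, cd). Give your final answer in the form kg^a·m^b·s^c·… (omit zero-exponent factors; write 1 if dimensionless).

kg⁴·m⁸·s⁻¹⁰·A⁻⁴

H = kg·m²·s⁻²·A⁻².
So H² = kg²·m⁴·s⁻⁴·A⁻⁴.
J = kg·m²·s⁻².
So J² = kg²·m⁴·s⁻⁴.
Bq = s⁻¹.
So Bq² = s⁻².
Combining: H²·J²·Bq² = (kg²·m⁴·s⁻⁴·A⁻⁴) · (kg²·m⁴·s⁻⁴) · s⁻² = kg⁴·m⁸·s⁻¹⁰·A⁻⁴.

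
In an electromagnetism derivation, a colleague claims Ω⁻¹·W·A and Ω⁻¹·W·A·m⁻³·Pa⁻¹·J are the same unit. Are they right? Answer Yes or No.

Left side:
  Ω = kg·m²·s⁻³·A⁻².
  So Ω⁻¹ = kg⁻¹·m⁻²·s³·A².
  W = kg·m²·s⁻³.
  Combining: Ω⁻¹·W·A = (kg⁻¹·m⁻²·s³·A²) · (kg·m²·s⁻³) · A = A³.
Right side:
  Ω = V/A (resistance = voltage per current),
      = kg·m²·s⁻³·A⁻².
  So Ω⁻¹ = kg⁻¹·m⁻²·s³·A².
  W = J/s (power = energy per time),
      = kg·m²·s⁻³.
  Pa = N/m² (pressure = force per area),
      = kg·m⁻¹·s⁻².
  So Pa⁻¹ = kg⁻¹·m·s².
  J = N·m (work = force × distance),
      = kg·m²·s⁻².
  Combining: Ω⁻¹·W·A·m⁻³·Pa⁻¹·J = (kg⁻¹·m⁻²·s³·A²) · (kg·m²·s⁻³) · A · m⁻³ · (kg⁻¹·m·s²) · (kg·m²·s⁻²) = A³.
Both reduce to A³.

Yes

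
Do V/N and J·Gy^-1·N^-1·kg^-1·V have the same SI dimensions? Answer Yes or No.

Left side:
  V = kg·m²·s⁻³·A⁻¹.
  N = kg·m·s⁻².
  So N⁻¹ = kg⁻¹·m⁻¹·s².
  Combining: V·N⁻¹ = (kg·m²·s⁻³·A⁻¹) · (kg⁻¹·m⁻¹·s²) = m·s⁻¹·A⁻¹.
Right side:
  J = N·m (work = force × distance),
      = kg·m²·s⁻².
  Gy = J/kg (absorbed dose = energy per mass),
      = m²·s⁻².
  So Gy⁻¹ = m⁻²·s².
  N = kg·m/s² = kg·m·s⁻² (force = mass × acceleration).
  So N⁻¹ = kg⁻¹·m⁻¹·s².
  V = W/A (potential = power per current),
      = kg·m²·s⁻³·A⁻¹.
  Combining: J·Gy⁻¹·N⁻¹·kg⁻¹·V = (kg·m²·s⁻²) · (m⁻²·s²) · (kg⁻¹·m⁻¹·s²) · kg⁻¹ · (kg·m²·s⁻³·A⁻¹) = m·s⁻¹·A⁻¹.
Both reduce to m·s⁻¹·A⁻¹.

Yes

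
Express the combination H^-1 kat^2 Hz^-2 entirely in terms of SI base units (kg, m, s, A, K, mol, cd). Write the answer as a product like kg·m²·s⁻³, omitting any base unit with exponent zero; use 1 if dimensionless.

kg⁻¹·m⁻²·s²·A²·mol²

H = Wb/A (inductance = flux per current),
    = kg·m²·s⁻²·A⁻².
So H⁻¹ = kg⁻¹·m⁻²·s²·A².
kat = mol/s = s⁻¹·mol (catalytic activity).
So kat² = s⁻²·mol².
Hz = 1/s = s⁻¹ (frequency is cycles per second).
So Hz⁻² = s².
Combining: H⁻¹·kat²·Hz⁻² = (kg⁻¹·m⁻²·s²·A²) · (s⁻²·mol²) · s² = kg⁻¹·m⁻²·s²·A²·mol².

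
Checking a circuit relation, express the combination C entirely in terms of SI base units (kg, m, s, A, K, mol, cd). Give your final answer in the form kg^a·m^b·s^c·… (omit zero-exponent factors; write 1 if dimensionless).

s·A

C = s·A.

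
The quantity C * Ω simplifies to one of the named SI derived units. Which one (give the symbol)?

Wb

C = s·A.
Ω = kg·m²·s⁻³·A⁻².
Combining: C·Ω = (s·A) · (kg·m²·s⁻³·A⁻²) = kg·m²·s⁻²·A⁻¹.
kg·m²·s⁻²·A⁻¹ is the base-SI form of the weber.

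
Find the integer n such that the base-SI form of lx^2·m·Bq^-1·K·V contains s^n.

lx = lm/m² (illuminance = luminous flux per area),
    = m⁻²·cd.
So lx² = m⁻⁴·cd².
Bq = 1/s = s⁻¹ (activity is decays per second).
So Bq⁻¹ = s.
V = W/A (potential = power per current),
    = kg·m²·s⁻³·A⁻¹.
Combining: lx²·m·Bq⁻¹·K·V = (m⁻⁴·cd²) · m · s · K · (kg·m²·s⁻³·A⁻¹) = kg·m⁻¹·s⁻²·A⁻¹·K·cd².
The exponent of s is -2.

-2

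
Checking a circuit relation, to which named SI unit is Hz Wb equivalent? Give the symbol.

Hz = 1/s = s⁻¹ (frequency is cycles per second).
Wb = V·s (flux: a volt is a weber per second),
    = kg·m²·s⁻²·A⁻¹.
Combining: Hz·Wb = s⁻¹ · (kg·m²·s⁻²·A⁻¹) = kg·m²·s⁻³·A⁻¹.
kg·m²·s⁻³·A⁻¹ is the base-SI form of the volt.

V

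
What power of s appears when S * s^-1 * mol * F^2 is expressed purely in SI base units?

10

S = kg⁻¹·m⁻²·s³·A².
F = kg⁻¹·m⁻²·s⁴·A².
So F² = kg⁻²·m⁻⁴·s⁸·A⁴.
Combining: S·s⁻¹·mol·F² = (kg⁻¹·m⁻²·s³·A²) · s⁻¹ · mol · (kg⁻²·m⁻⁴·s⁸·A⁴) = kg⁻³·m⁻⁶·s¹⁰·A⁶·mol.
The exponent of s is 10.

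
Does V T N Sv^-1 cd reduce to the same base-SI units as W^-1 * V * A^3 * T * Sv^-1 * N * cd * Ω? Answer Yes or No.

Left side:
  V = kg·m²·s⁻³·A⁻¹.
  T = kg·s⁻²·A⁻¹.
  N = kg·m·s⁻².
  Sv = m²·s⁻².
  So Sv⁻¹ = m⁻²·s².
  Combining: V·T·N·Sv⁻¹·cd = (kg·m²·s⁻³·A⁻¹) · (kg·s⁻²·A⁻¹) · (kg·m·s⁻²) · (m⁻²·s²) · cd = kg³·m·s⁻⁵·A⁻²·cd.
Right side:
  W = J/s (power = energy per time),
      = kg·m²·s⁻³.
  So W⁻¹ = kg⁻¹·m⁻²·s³.
  V = W/A (potential = power per current),
      = kg·m²·s⁻³·A⁻¹.
  T = Wb/m² (flux density = flux per area),
      = kg·s⁻²·A⁻¹.
  Sv = J/kg (equivalent dose = energy per mass),
      = m²·s⁻².
  So Sv⁻¹ = m⁻²·s².
  N = kg·m/s² = kg·m·s⁻² (force = mass × acceleration).
  Ω = V/A (resistance = voltage per current),
      = kg·m²·s⁻³·A⁻².
  Combining: W⁻¹·V·A³·T·Sv⁻¹·N·cd·Ω = (kg⁻¹·m⁻²·s³) · (kg·m²·s⁻³·A⁻¹) · A³ · (kg·s⁻²·A⁻¹) · (m⁻²·s²) · (kg·m·s⁻²) · cd · (kg·m²·s⁻³·A⁻²) = kg³·m·s⁻⁵·A⁻¹·cd.
Left is kg³·m·s⁻⁵·A⁻²·cd; right is kg³·m·s⁻⁵·A⁻¹·cd — different.

No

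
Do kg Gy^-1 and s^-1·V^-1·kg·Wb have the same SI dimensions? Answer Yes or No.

No

Left side:
  Gy = J/kg (absorbed dose = energy per mass),
      = m²·s⁻².
  So Gy⁻¹ = m⁻²·s².
  Combining: kg·Gy⁻¹ = kg · (m⁻²·s²) = kg·m⁻²·s².
Right side:
  V = W/A (potential = power per current),
      = kg·m²·s⁻³·A⁻¹.
  So V⁻¹ = kg⁻¹·m⁻²·s³·A.
  Wb = V·s (flux: a volt is a weber per second),
      = kg·m²·s⁻²·A⁻¹.
  Combining: s⁻¹·V⁻¹·kg·Wb = s⁻¹ · (kg⁻¹·m⁻²·s³·A) · kg · (kg·m²·s⁻²·A⁻¹) = kg.
Left is kg·m⁻²·s²; right is kg — different.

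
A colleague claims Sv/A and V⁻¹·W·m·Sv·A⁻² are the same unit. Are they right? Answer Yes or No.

No

Left side:
  Sv = m²·s⁻².
  Combining: Sv·A⁻¹ = (m²·s⁻²) · A⁻¹ = m²·s⁻²·A⁻¹.
Right side:
  V = W/A (potential = power per current),
      = kg·m²·s⁻³·A⁻¹.
  So V⁻¹ = kg⁻¹·m⁻²·s³·A.
  W = J/s (power = energy per time),
      = kg·m²·s⁻³.
  Sv = J/kg (equivalent dose = energy per mass),
      = m²·s⁻².
  Combining: V⁻¹·W·m·Sv·A⁻² = (kg⁻¹·m⁻²·s³·A) · (kg·m²·s⁻³) · m · (m²·s⁻²) · A⁻² = m³·s⁻²·A⁻¹.
Left is m²·s⁻²·A⁻¹; right is m³·s⁻²·A⁻¹ — different.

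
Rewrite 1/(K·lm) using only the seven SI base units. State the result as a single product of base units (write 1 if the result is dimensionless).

lm = cd.
So lm⁻¹ = cd⁻¹.
Combining: K⁻¹·lm⁻¹ = K⁻¹ · cd⁻¹ = K⁻¹·cd⁻¹.

K⁻¹·cd⁻¹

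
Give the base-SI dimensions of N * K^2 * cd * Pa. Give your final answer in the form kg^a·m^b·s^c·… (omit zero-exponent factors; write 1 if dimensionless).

kg²·s⁻⁴·K²·cd

N = kg·m/s² = kg·m·s⁻² (force = mass × acceleration).
Pa = N/m² (pressure = force per area),
    = kg·m⁻¹·s⁻².
Combining: N·K²·cd·Pa = (kg·m·s⁻²) · K² · cd · (kg·m⁻¹·s⁻²) = kg²·s⁻⁴·K²·cd.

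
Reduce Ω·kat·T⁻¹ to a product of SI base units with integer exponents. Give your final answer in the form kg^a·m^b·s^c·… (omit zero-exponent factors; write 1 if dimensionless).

Ω = kg·m²·s⁻³·A⁻².
kat = s⁻¹·mol.
T = kg·s⁻²·A⁻¹.
So T⁻¹ = kg⁻¹·s²·A.
Combining: Ω·kat·T⁻¹ = (kg·m²·s⁻³·A⁻²) · (s⁻¹·mol) · (kg⁻¹·s²·A) = m²·s⁻²·A⁻¹·mol.

m²·s⁻²·A⁻¹·mol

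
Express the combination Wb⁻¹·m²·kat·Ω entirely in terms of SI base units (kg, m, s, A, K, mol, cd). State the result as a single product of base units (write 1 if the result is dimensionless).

m²·s⁻²·A⁻¹·mol

Wb = V·s (flux: a volt is a weber per second),
    = kg·m²·s⁻²·A⁻¹.
So Wb⁻¹ = kg⁻¹·m⁻²·s²·A.
kat = mol/s = s⁻¹·mol (catalytic activity).
Ω = V/A (resistance = voltage per current),
    = kg·m²·s⁻³·A⁻².
Combining: Wb⁻¹·m²·kat·Ω = (kg⁻¹·m⁻²·s²·A) · m² · (s⁻¹·mol) · (kg·m²·s⁻³·A⁻²) = m²·s⁻²·A⁻¹·mol.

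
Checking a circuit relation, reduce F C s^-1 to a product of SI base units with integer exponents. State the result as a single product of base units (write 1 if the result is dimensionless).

kg⁻¹·m⁻²·s⁴·A³

F = kg⁻¹·m⁻²·s⁴·A².
C = s·A.
Combining: F·C·s⁻¹ = (kg⁻¹·m⁻²·s⁴·A²) · (s·A) · s⁻¹ = kg⁻¹·m⁻²·s⁴·A³.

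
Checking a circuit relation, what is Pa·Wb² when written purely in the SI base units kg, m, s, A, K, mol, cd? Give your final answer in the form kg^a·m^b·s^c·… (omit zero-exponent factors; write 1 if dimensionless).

Pa = kg·m⁻¹·s⁻².
Wb = kg·m²·s⁻²·A⁻¹.
So Wb² = kg²·m⁴·s⁻⁴·A⁻².
Combining: Pa·Wb² = (kg·m⁻¹·s⁻²) · (kg²·m⁴·s⁻⁴·A⁻²) = kg³·m³·s⁻⁶·A⁻².

kg³·m³·s⁻⁶·A⁻²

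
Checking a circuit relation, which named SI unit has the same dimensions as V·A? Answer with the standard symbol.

W

V = kg·m²·s⁻³·A⁻¹.
Combining: V·A = (kg·m²·s⁻³·A⁻¹) · A = kg·m²·s⁻³.
kg·m²·s⁻³ is the base-SI form of the watt.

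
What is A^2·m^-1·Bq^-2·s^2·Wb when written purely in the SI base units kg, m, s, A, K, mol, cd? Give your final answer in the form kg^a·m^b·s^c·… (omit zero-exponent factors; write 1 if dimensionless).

kg·m·s²·A

Bq = 1/s = s⁻¹ (activity is decays per second).
So Bq⁻² = s².
Wb = V·s (flux: a volt is a weber per second),
    = kg·m²·s⁻²·A⁻¹.
Combining: A²·m⁻¹·Bq⁻²·s²·Wb = A² · m⁻¹ · s² · s² · (kg·m²·s⁻²·A⁻¹) = kg·m·s²·A.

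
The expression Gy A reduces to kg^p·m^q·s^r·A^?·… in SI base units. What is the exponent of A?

1

Gy = J/kg (absorbed dose = energy per mass),
    = m²·s⁻².
Combining: Gy·A = (m²·s⁻²) · A = m²·s⁻²·A.
The exponent of A is 1.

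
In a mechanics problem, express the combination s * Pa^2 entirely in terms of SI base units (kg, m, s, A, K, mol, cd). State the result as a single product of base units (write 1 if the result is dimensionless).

Pa = N/m² (pressure = force per area),
    = kg·m⁻¹·s⁻².
So Pa² = kg²·m⁻²·s⁻⁴.
Combining: s·Pa² = s · (kg²·m⁻²·s⁻⁴) = kg²·m⁻²·s⁻³.

kg²·m⁻²·s⁻³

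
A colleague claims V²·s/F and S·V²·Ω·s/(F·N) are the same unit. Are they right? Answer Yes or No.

Left side:
  V = W/A (potential = power per current),
      = kg·m²·s⁻³·A⁻¹.
  So V² = kg²·m⁴·s⁻⁶·A⁻².
  F = C/V (capacitance = charge per voltage),
      = A·s/(kg·m²·s⁻³·A⁻¹) (substituting C and V),
      = kg⁻¹·m⁻²·s⁴·A².
  So F⁻¹ = kg·m²·s⁻⁴·A⁻².
  Combining: V²·s·F⁻¹ = (kg²·m⁴·s⁻⁶·A⁻²) · s · (kg·m²·s⁻⁴·A⁻²) = kg³·m⁶·s⁻⁹·A⁻⁴.
Right side:
  S = kg⁻¹·m⁻²·s³·A².
  V = kg·m²·s⁻³·A⁻¹.
  So V² = kg²·m⁴·s⁻⁶·A⁻².
  F = kg⁻¹·m⁻²·s⁴·A².
  So F⁻¹ = kg·m²·s⁻⁴·A⁻².
  Ω = kg·m²·s⁻³·A⁻².
  N = kg·m·s⁻².
  So N⁻¹ = kg⁻¹·m⁻¹·s².
  Combining: S·V²·F⁻¹·Ω·s·N⁻¹ = (kg⁻¹·m⁻²·s³·A²) · (kg²·m⁴·s⁻⁶·A⁻²) · (kg·m²·s⁻⁴·A⁻²) · (kg·m²·s⁻³·A⁻²) · s · (kg⁻¹·m⁻¹·s²) = kg²·m⁵·s⁻⁷·A⁻⁴.
Left is kg³·m⁶·s⁻⁹·A⁻⁴; right is kg²·m⁵·s⁻⁷·A⁻⁴ — different.

No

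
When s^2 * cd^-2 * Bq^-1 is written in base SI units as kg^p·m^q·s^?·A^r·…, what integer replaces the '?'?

3

Bq = 1/s = s⁻¹ (activity is decays per second).
So Bq⁻¹ = s.
Combining: s²·cd⁻²·Bq⁻¹ = s² · cd⁻² · s = s³·cd⁻².
The exponent of s is 3.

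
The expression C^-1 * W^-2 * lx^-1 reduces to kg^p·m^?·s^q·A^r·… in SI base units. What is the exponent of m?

C = A·s = s·A (charge = current × time).
So C⁻¹ = s⁻¹·A⁻¹.
W = J/s (power = energy per time),
    = kg·m²·s⁻³.
So W⁻² = kg⁻²·m⁻⁴·s⁶.
lx = lm/m² (illuminance = luminous flux per area),
    = m⁻²·cd.
So lx⁻¹ = m²·cd⁻¹.
Combining: C⁻¹·W⁻²·lx⁻¹ = (s⁻¹·A⁻¹) · (kg⁻²·m⁻⁴·s⁶) · (m²·cd⁻¹) = kg⁻²·m⁻²·s⁵·A⁻¹·cd⁻¹.
The exponent of m is -2.

-2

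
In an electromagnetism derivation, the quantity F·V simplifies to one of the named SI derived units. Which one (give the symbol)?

C

F = C/V (capacitance = charge per voltage),
    = A·s/(kg·m²·s⁻³·A⁻¹) (substituting C and V),
    = kg⁻¹·m⁻²·s⁴·A².
V = W/A (potential = power per current),
    = kg·m²·s⁻³·A⁻¹.
Combining: F·V = (kg⁻¹·m⁻²·s⁴·A²) · (kg·m²·s⁻³·A⁻¹) = s·A.
s·A is the base-SI form of the coulomb.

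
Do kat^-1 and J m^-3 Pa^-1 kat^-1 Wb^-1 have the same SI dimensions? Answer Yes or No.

Left side:
  kat = mol/s = s⁻¹·mol (catalytic activity).
  So kat⁻¹ = s·mol⁻¹.
Right side:
  J = kg·m²·s⁻².
  Pa = kg·m⁻¹·s⁻².
  So Pa⁻¹ = kg⁻¹·m·s².
  kat = s⁻¹·mol.
  So kat⁻¹ = s·mol⁻¹.
  Wb = kg·m²·s⁻²·A⁻¹.
  So Wb⁻¹ = kg⁻¹·m⁻²·s²·A.
  Combining: J·m⁻³·Pa⁻¹·kat⁻¹·Wb⁻¹ = (kg·m²·s⁻²) · m⁻³ · (kg⁻¹·m·s²) · (s·mol⁻¹) · (kg⁻¹·m⁻²·s²·A) = kg⁻¹·m⁻²·s³·A·mol⁻¹.
Left is s·mol⁻¹; right is kg⁻¹·m⁻²·s³·A·mol⁻¹ — different.

No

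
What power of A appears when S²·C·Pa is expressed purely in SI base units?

S = 1/Ω (conductance is reciprocal resistance),
    = kg⁻¹·m⁻²·s³·A².
So S² = kg⁻²·m⁻⁴·s⁶·A⁴.
C = A·s = s·A (charge = current × time).
Pa = N/m² (pressure = force per area),
    = kg·m⁻¹·s⁻².
Combining: S²·C·Pa = (kg⁻²·m⁻⁴·s⁶·A⁴) · (s·A) · (kg·m⁻¹·s⁻²) = kg⁻¹·m⁻⁵·s⁵·A⁵.
The exponent of A is 5.

5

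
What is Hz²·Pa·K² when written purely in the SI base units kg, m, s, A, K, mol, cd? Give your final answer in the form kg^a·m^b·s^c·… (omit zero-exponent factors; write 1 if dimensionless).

Hz = 1/s = s⁻¹ (frequency is cycles per second).
So Hz² = s⁻².
Pa = N/m² (pressure = force per area),
    = kg·m⁻¹·s⁻².
Combining: Hz²·Pa·K² = s⁻² · (kg·m⁻¹·s⁻²) · K² = kg·m⁻¹·s⁻⁴·K².

kg·m⁻¹·s⁻⁴·K²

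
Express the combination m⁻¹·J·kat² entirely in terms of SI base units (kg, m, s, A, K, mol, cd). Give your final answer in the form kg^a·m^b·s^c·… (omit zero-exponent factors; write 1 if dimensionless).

kg·m·s⁻⁴·mol²

J = N·m (work = force × distance),
    = kg·m²·s⁻².
kat = mol/s = s⁻¹·mol (catalytic activity).
So kat² = s⁻²·mol².
Combining: m⁻¹·J·kat² = m⁻¹ · (kg·m²·s⁻²) · (s⁻²·mol²) = kg·m·s⁻⁴·mol².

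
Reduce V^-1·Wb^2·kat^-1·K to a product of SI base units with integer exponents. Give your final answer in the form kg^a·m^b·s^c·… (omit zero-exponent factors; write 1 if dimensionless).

V = kg·m²·s⁻³·A⁻¹.
So V⁻¹ = kg⁻¹·m⁻²·s³·A.
Wb = kg·m²·s⁻²·A⁻¹.
So Wb² = kg²·m⁴·s⁻⁴·A⁻².
kat = s⁻¹·mol.
So kat⁻¹ = s·mol⁻¹.
Combining: V⁻¹·Wb²·kat⁻¹·K = (kg⁻¹·m⁻²·s³·A) · (kg²·m⁴·s⁻⁴·A⁻²) · (s·mol⁻¹) · K = kg·m²·A⁻¹·K·mol⁻¹.

kg·m²·A⁻¹·K·mol⁻¹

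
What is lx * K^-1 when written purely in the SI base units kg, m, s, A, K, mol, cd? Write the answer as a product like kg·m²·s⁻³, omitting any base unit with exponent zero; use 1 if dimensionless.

lx = m⁻²·cd.
Combining: lx·K⁻¹ = (m⁻²·cd) · K⁻¹ = m⁻²·K⁻¹·cd.

m⁻²·K⁻¹·cd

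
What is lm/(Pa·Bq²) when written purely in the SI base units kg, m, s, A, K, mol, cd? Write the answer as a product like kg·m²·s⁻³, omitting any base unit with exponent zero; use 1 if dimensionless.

Pa = N/m² (pressure = force per area),
    = kg·m⁻¹·s⁻².
So Pa⁻¹ = kg⁻¹·m·s².
lm = cd·sr = cd (luminous flux; sr is dimensionless).
Bq = 1/s = s⁻¹ (activity is decays per second).
So Bq⁻² = s².
Combining: Pa⁻¹·lm·Bq⁻² = (kg⁻¹·m·s²) · cd · s² = kg⁻¹·m·s⁴·cd.

kg⁻¹·m·s⁴·cd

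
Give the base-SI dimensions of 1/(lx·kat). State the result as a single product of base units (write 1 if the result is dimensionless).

m²·s·mol⁻¹·cd⁻¹

lx = lm/m² (illuminance = luminous flux per area),
    = m⁻²·cd.
So lx⁻¹ = m²·cd⁻¹.
kat = mol/s = s⁻¹·mol (catalytic activity).
So kat⁻¹ = s·mol⁻¹.
Combining: lx⁻¹·kat⁻¹ = (m²·cd⁻¹) · (s·mol⁻¹) = m²·s·mol⁻¹·cd⁻¹.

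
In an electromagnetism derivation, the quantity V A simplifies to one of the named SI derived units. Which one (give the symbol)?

W

V = W/A (potential = power per current),
    = kg·m²·s⁻³·A⁻¹.
Combining: V·A = (kg·m²·s⁻³·A⁻¹) · A = kg·m²·s⁻³.
kg·m²·s⁻³ is the base-SI form of the watt.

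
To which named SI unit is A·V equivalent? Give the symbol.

W

V = W/A (potential = power per current),
    = kg·m²·s⁻³·A⁻¹.
Combining: A·V = A · (kg·m²·s⁻³·A⁻¹) = kg·m²·s⁻³.
kg·m²·s⁻³ is the base-SI form of the watt.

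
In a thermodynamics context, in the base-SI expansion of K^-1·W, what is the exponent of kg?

1

W = J/s (power = energy per time),
    = kg·m²·s⁻³.
Combining: K⁻¹·W = K⁻¹ · (kg·m²·s⁻³) = kg·m²·s⁻³·K⁻¹.
The exponent of kg is 1.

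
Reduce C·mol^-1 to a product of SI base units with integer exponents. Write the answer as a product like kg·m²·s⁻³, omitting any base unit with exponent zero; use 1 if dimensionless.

s·A·mol⁻¹

C = A·s = s·A (charge = current × time).
Combining: C·mol⁻¹ = (s·A) · mol⁻¹ = s·A·mol⁻¹.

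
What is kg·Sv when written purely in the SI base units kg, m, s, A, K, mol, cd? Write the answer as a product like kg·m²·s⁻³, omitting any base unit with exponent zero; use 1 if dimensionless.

kg·m²·s⁻²

Sv = m²·s⁻².
Combining: kg·Sv = kg · (m²·s⁻²) = kg·m²·s⁻².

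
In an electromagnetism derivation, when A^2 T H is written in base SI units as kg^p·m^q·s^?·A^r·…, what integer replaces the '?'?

-4

T = Wb/m² (flux density = flux per area),
    = kg·s⁻²·A⁻¹.
H = Wb/A (inductance = flux per current),
    = kg·m²·s⁻²·A⁻².
Combining: A²·T·H = A² · (kg·s⁻²·A⁻¹) · (kg·m²·s⁻²·A⁻²) = kg²·m²·s⁻⁴·A⁻¹.
The exponent of s is -4.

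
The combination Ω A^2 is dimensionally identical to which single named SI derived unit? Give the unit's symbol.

W

Ω = kg·m²·s⁻³·A⁻².
Combining: Ω·A² = (kg·m²·s⁻³·A⁻²) · A² = kg·m²·s⁻³.
kg·m²·s⁻³ is the base-SI form of the watt.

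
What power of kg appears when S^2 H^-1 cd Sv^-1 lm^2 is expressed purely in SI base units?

S = 1/Ω (conductance is reciprocal resistance),
    = kg⁻¹·m⁻²·s³·A².
So S² = kg⁻²·m⁻⁴·s⁶·A⁴.
H = Wb/A (inductance = flux per current),
    = kg·m²·s⁻²·A⁻².
So H⁻¹ = kg⁻¹·m⁻²·s²·A².
Sv = J/kg (equivalent dose = energy per mass),
    = m²·s⁻².
So Sv⁻¹ = m⁻²·s².
lm = cd·sr = cd (luminous flux; sr is dimensionless).
So lm² = cd².
Combining: S²·H⁻¹·cd·Sv⁻¹·lm² = (kg⁻²·m⁻⁴·s⁶·A⁴) · (kg⁻¹·m⁻²·s²·A²) · cd · (m⁻²·s²) · cd² = kg⁻³·m⁻⁸·s¹⁰·A⁶·cd³.
The exponent of kg is -3.

-3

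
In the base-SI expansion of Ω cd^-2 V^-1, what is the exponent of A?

Ω = V/A (resistance = voltage per current),
    = kg·m²·s⁻³·A⁻².
V = W/A (potential = power per current),
    = kg·m²·s⁻³·A⁻¹.
So V⁻¹ = kg⁻¹·m⁻²·s³·A.
Combining: Ω·cd⁻²·V⁻¹ = (kg·m²·s⁻³·A⁻²) · cd⁻² · (kg⁻¹·m⁻²·s³·A) = A⁻¹·cd⁻².
The exponent of A is -1.

-1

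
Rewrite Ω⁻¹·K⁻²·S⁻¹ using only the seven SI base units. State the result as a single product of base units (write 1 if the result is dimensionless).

K⁻²

Ω = V/A (resistance = voltage per current),
    = kg·m²·s⁻³·A⁻².
So Ω⁻¹ = kg⁻¹·m⁻²·s³·A².
S = 1/Ω (conductance is reciprocal resistance),
    = kg⁻¹·m⁻²·s³·A².
So S⁻¹ = kg·m²·s⁻³·A⁻².
Combining: Ω⁻¹·K⁻²·S⁻¹ = (kg⁻¹·m⁻²·s³·A²) · K⁻² · (kg·m²·s⁻³·A⁻²) = K⁻².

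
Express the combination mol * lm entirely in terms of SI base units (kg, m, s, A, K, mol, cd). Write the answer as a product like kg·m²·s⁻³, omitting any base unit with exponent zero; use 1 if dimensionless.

lm = cd.
Combining: mol·lm = mol · cd = mol·cd.

mol·cd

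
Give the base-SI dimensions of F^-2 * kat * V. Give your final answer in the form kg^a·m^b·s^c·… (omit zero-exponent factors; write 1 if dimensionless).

kg³·m⁶·s⁻¹²·A⁻⁵·mol

F = kg⁻¹·m⁻²·s⁴·A².
So F⁻² = kg²·m⁴·s⁻⁸·A⁻⁴.
kat = s⁻¹·mol.
V = kg·m²·s⁻³·A⁻¹.
Combining: F⁻²·kat·V = (kg²·m⁴·s⁻⁸·A⁻⁴) · (s⁻¹·mol) · (kg·m²·s⁻³·A⁻¹) = kg³·m⁶·s⁻¹²·A⁻⁵·mol.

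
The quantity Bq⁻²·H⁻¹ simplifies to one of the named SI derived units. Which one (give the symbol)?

Bq = s⁻¹.
So Bq⁻² = s².
H = kg·m²·s⁻²·A⁻².
So H⁻¹ = kg⁻¹·m⁻²·s²·A².
Combining: Bq⁻²·H⁻¹ = s² · (kg⁻¹·m⁻²·s²·A²) = kg⁻¹·m⁻²·s⁴·A².
kg⁻¹·m⁻²·s⁴·A² is the base-SI form of the farad.

F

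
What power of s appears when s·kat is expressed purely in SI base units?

kat = mol/s = s⁻¹·mol (catalytic activity).
Combining: s·kat = s · (s⁻¹·mol) = mol.
The exponent of s is 0.

0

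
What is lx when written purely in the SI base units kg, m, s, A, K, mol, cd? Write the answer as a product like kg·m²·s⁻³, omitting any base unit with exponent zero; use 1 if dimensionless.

m⁻²·cd

lx = lm/m² (illuminance = luminous flux per area),
    = m⁻²·cd.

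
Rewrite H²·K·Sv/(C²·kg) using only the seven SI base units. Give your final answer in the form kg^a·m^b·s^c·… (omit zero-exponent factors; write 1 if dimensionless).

H = Wb/A (inductance = flux per current),
    = kg·m²·s⁻²·A⁻².
So H² = kg²·m⁴·s⁻⁴·A⁻⁴.
Sv = J/kg (equivalent dose = energy per mass),
    = m²·s⁻².
C = A·s = s·A (charge = current × time).
So C⁻² = s⁻²·A⁻².
Combining: H²·K·Sv·C⁻²·kg⁻¹ = (kg²·m⁴·s⁻⁴·A⁻⁴) · K · (m²·s⁻²) · (s⁻²·A⁻²) · kg⁻¹ = kg·m⁶·s⁻⁸·A⁻⁶·K.

kg·m⁶·s⁻⁸·A⁻⁶·K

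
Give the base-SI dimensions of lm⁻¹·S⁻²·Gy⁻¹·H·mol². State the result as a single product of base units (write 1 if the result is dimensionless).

kg³·m⁴·s⁻⁶·A⁻⁶·mol²·cd⁻¹

lm = cd·sr = cd (luminous flux; sr is dimensionless).
So lm⁻¹ = cd⁻¹.
S = 1/Ω (conductance is reciprocal resistance),
    = kg⁻¹·m⁻²·s³·A².
So S⁻² = kg²·m⁴·s⁻⁶·A⁻⁴.
Gy = J/kg (absorbed dose = energy per mass),
    = m²·s⁻².
So Gy⁻¹ = m⁻²·s².
H = Wb/A (inductance = flux per current),
    = kg·m²·s⁻²·A⁻².
Combining: lm⁻¹·S⁻²·Gy⁻¹·H·mol² = cd⁻¹ · (kg²·m⁴·s⁻⁶·A⁻⁴) · (m⁻²·s²) · (kg·m²·s⁻²·A⁻²) · mol² = kg³·m⁴·s⁻⁶·A⁻⁶·mol²·cd⁻¹.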